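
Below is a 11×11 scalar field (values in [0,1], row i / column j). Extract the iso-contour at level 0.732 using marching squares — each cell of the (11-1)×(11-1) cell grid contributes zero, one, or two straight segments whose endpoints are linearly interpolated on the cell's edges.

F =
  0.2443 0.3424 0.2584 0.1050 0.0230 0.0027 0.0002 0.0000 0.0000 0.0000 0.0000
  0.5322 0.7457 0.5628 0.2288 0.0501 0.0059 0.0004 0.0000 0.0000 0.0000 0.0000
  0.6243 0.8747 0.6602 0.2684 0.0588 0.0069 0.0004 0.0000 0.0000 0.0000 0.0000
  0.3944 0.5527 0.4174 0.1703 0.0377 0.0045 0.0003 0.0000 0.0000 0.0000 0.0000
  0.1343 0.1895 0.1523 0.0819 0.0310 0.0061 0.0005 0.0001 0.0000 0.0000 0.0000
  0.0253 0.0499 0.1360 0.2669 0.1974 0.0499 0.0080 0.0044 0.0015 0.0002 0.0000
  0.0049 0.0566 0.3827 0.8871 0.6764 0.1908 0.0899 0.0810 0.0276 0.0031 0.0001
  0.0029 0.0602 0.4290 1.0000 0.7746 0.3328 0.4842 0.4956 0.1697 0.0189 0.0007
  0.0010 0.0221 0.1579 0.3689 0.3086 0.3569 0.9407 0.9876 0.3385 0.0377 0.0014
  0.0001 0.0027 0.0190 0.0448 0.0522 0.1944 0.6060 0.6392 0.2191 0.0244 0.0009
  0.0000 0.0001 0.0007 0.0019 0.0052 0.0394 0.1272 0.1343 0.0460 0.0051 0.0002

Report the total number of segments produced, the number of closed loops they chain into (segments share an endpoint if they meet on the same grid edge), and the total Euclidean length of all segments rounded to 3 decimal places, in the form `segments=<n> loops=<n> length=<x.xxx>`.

cell (0,0): code 0100 → (0.966,1.000)–(1.000,0.936)
cell (0,1): code 1000 → (1.000,1.075)–(0.966,1.000)
cell (1,0): code 0110 → (1.000,0.936)–(2.000,0.430)
cell (1,1): code 1001 → (2.000,1.665)–(1.000,1.075)
cell (2,0): code 0010 → (2.000,0.430)–(2.443,1.000)
cell (2,1): code 0001 → (2.443,1.000)–(2.000,1.665)
cell (5,2): code 0100 → (5.750,3.000)–(6.000,2.693)
cell (5,3): code 1000 → (6.000,3.736)–(5.750,3.000)
cell (6,2): code 0110 → (6.000,2.693)–(7.000,2.531)
cell (6,3): code 1101 → (6.566,4.000)–(6.000,3.736)
cell (6,4): code 1000 → (7.000,4.096)–(6.566,4.000)
cell (7,2): code 0010 → (7.000,2.531)–(7.425,3.000)
cell (7,3): code 0011 → (7.425,3.000)–(7.091,4.000)
cell (7,4): code 0001 → (7.091,4.000)–(7.000,4.096)
cell (7,5): code 0100 → (7.543,6.000)–(8.000,5.643)
cell (7,6): code 1100 → (7.480,7.000)–(7.543,6.000)
cell (7,7): code 1000 → (8.000,7.394)–(7.480,7.000)
cell (8,5): code 0010 → (8.000,5.643)–(8.624,6.000)
cell (8,6): code 0011 → (8.624,6.000)–(8.734,7.000)
cell (8,7): code 0001 → (8.734,7.000)–(8.000,7.394)
total: 20 segments, chained into 3 closed loop(s), length Σ = 13.825349

segments=20 loops=3 length=13.825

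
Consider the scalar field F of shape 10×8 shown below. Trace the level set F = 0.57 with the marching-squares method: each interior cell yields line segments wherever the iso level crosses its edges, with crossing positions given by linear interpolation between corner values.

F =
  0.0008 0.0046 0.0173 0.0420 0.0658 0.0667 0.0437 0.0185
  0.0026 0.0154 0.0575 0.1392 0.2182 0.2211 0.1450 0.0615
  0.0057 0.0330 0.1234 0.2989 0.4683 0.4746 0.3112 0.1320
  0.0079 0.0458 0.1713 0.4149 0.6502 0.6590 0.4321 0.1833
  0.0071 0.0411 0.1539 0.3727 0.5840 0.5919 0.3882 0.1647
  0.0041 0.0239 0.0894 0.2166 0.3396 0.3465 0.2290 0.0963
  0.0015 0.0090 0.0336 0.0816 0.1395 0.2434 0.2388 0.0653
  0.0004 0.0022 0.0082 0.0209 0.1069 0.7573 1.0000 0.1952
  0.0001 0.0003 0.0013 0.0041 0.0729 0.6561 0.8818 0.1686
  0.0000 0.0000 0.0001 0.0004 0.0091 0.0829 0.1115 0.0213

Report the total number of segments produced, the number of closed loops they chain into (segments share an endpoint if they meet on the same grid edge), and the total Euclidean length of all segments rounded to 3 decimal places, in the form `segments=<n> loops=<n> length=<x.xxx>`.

cell (2,3): code 0100 → (2.559,4.000)–(3.000,3.659)
cell (2,4): code 1100 → (2.517,5.000)–(2.559,4.000)
cell (2,5): code 1000 → (3.000,5.392)–(2.517,5.000)
cell (3,3): code 0110 → (3.000,3.659)–(4.000,3.934)
cell (3,5): code 1001 → (4.000,5.108)–(3.000,5.392)
cell (4,3): code 0010 → (4.000,3.934)–(4.057,4.000)
cell (4,4): code 0011 → (4.057,4.000)–(4.089,5.000)
cell (4,5): code 0001 → (4.089,5.000)–(4.000,5.108)
cell (6,4): code 0100 → (6.636,5.000)–(7.000,4.712)
cell (6,5): code 1100 → (6.435,6.000)–(6.636,5.000)
cell (6,6): code 1000 → (7.000,6.534)–(6.435,6.000)
cell (7,4): code 0110 → (7.000,4.712)–(8.000,4.852)
cell (7,6): code 1001 → (8.000,6.437)–(7.000,6.534)
cell (8,4): code 0010 → (8.000,4.852)–(8.150,5.000)
cell (8,5): code 0011 → (8.150,5.000)–(8.405,6.000)
cell (8,6): code 0001 → (8.405,6.000)–(8.000,6.437)
total: 16 segments, chained into 2 closed loop(s), length Σ = 11.599424

segments=16 loops=2 length=11.599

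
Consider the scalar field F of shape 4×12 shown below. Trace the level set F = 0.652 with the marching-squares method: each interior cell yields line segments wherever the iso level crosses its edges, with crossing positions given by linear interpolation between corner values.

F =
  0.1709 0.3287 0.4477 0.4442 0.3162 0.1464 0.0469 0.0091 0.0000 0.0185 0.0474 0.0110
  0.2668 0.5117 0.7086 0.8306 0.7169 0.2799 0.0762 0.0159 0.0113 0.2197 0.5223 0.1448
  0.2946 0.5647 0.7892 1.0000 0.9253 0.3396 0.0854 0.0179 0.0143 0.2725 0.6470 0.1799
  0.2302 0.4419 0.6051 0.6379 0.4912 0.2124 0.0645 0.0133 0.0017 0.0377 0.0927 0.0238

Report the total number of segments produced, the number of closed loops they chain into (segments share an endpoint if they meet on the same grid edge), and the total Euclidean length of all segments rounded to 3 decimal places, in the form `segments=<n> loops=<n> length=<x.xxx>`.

cell (0,1): code 0100 → (0.783,2.000)–(1.000,1.713)
cell (0,2): code 1100 → (0.538,3.000)–(0.783,2.000)
cell (0,3): code 1100 → (0.838,4.000)–(0.538,3.000)
cell (0,4): code 1000 → (1.000,4.149)–(0.838,4.000)
cell (1,1): code 0110 → (1.000,1.713)–(2.000,1.389)
cell (1,4): code 1001 → (2.000,4.467)–(1.000,4.149)
cell (2,1): code 0010 → (2.000,1.389)–(2.745,2.000)
cell (2,2): code 0011 → (2.745,2.000)–(2.961,3.000)
cell (2,3): code 0011 → (2.961,3.000)–(2.630,4.000)
cell (2,4): code 0001 → (2.630,4.000)–(2.000,4.467)
total: 10 segments, chained into 1 closed loop(s), length Σ = 8.578042

segments=10 loops=1 length=8.578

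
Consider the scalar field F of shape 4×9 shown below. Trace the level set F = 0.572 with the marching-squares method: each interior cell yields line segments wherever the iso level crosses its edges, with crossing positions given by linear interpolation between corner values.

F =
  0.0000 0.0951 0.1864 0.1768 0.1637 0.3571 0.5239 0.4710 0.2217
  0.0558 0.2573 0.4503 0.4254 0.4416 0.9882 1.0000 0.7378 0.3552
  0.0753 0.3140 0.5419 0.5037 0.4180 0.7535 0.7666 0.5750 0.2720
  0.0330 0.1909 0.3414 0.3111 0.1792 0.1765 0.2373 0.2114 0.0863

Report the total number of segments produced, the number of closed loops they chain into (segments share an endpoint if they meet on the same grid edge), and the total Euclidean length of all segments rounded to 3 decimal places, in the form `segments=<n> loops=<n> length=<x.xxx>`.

cell (0,4): code 0100 → (0.341,5.000)–(1.000,4.239)
cell (0,5): code 1100 → (0.101,6.000)–(0.341,5.000)
cell (0,6): code 1100 → (0.379,7.000)–(0.101,6.000)
cell (0,7): code 1000 → (1.000,7.433)–(0.379,7.000)
cell (1,4): code 0110 → (1.000,4.239)–(2.000,4.459)
cell (1,7): code 1001 → (2.000,7.010)–(1.000,7.433)
cell (2,4): code 0010 → (2.000,4.459)–(2.315,5.000)
cell (2,5): code 0011 → (2.315,5.000)–(2.368,6.000)
cell (2,6): code 0011 → (2.368,6.000)–(2.008,7.000)
cell (2,7): code 0001 → (2.008,7.000)–(2.000,7.010)
total: 10 segments, chained into 1 closed loop(s), length Σ = 8.643693

segments=10 loops=1 length=8.644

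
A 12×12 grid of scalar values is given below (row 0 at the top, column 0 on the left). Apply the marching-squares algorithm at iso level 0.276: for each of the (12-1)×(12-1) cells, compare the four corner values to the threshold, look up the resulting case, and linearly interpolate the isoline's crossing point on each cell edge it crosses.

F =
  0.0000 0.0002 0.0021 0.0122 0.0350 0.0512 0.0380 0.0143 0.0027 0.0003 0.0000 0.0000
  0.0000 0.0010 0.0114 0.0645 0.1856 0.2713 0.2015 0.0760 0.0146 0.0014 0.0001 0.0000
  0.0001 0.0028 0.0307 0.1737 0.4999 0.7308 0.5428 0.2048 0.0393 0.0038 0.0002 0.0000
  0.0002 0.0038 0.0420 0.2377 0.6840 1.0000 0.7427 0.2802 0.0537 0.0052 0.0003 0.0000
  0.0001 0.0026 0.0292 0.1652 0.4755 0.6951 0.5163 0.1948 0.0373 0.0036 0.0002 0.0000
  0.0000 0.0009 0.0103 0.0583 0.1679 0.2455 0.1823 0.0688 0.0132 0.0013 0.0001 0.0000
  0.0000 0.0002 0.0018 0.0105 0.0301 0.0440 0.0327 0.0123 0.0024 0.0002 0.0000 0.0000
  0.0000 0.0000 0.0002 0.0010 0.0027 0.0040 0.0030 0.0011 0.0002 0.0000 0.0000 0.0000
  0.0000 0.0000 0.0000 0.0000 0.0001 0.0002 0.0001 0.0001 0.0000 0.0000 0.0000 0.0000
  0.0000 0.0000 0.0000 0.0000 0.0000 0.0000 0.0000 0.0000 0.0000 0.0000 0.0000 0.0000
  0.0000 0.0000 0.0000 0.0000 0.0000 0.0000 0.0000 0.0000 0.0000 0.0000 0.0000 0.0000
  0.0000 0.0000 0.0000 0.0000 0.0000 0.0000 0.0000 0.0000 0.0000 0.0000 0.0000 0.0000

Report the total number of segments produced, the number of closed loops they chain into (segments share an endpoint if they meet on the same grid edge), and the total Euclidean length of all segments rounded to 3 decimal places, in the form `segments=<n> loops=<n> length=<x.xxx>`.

segments=14 loops=1 length=12.296

cell (1,3): code 0100 → (1.288,4.000)–(2.000,3.314)
cell (1,4): code 1100 → (1.010,5.000)–(1.288,4.000)
cell (1,5): code 1100 → (1.218,6.000)–(1.010,5.000)
cell (1,6): code 1000 → (2.000,6.789)–(1.218,6.000)
cell (2,3): code 0110 → (2.000,3.314)–(3.000,3.086)
cell (2,6): code 1101 → (2.944,7.000)–(2.000,6.789)
cell (2,7): code 1000 → (3.000,7.019)–(2.944,7.000)
cell (3,3): code 0110 → (3.000,3.086)–(4.000,3.357)
cell (3,6): code 1011 → (4.000,6.747)–(3.049,7.000)
cell (3,7): code 0001 → (3.049,7.000)–(3.000,7.019)
cell (4,3): code 0010 → (4.000,3.357)–(4.649,4.000)
cell (4,4): code 0011 → (4.649,4.000)–(4.932,5.000)
cell (4,5): code 0011 → (4.932,5.000)–(4.719,6.000)
cell (4,6): code 0001 → (4.719,6.000)–(4.000,6.747)
total: 14 segments, chained into 1 closed loop(s), length Σ = 12.296149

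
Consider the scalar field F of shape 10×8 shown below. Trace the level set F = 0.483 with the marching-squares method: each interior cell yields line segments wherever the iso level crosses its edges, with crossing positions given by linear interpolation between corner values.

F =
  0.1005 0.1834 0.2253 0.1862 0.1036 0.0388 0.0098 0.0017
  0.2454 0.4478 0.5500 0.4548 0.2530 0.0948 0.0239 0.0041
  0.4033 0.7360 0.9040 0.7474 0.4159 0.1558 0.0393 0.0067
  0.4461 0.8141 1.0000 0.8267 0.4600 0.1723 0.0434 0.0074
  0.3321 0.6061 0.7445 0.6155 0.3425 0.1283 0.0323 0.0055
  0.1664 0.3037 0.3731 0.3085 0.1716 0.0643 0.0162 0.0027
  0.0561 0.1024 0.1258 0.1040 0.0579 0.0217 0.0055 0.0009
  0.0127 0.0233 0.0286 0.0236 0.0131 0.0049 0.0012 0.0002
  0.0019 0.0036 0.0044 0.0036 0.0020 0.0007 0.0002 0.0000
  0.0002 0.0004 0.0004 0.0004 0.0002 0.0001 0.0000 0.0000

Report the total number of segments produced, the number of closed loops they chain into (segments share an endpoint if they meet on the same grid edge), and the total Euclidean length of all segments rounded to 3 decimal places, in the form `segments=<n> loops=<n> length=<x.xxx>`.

cell (0,1): code 0100 → (0.794,2.000)–(1.000,1.344)
cell (0,2): code 1000 → (1.000,2.704)–(0.794,2.000)
cell (1,0): code 0100 → (1.122,1.000)–(2.000,0.240)
cell (1,1): code 1110 → (1.000,1.344)–(1.122,1.000)
cell (1,2): code 1101 → (1.096,3.000)–(1.000,2.704)
cell (1,3): code 1000 → (2.000,3.798)–(1.096,3.000)
cell (2,0): code 0110 → (2.000,0.240)–(3.000,0.100)
cell (2,3): code 1001 → (3.000,3.937)–(2.000,3.798)
cell (3,0): code 0110 → (3.000,0.100)–(4.000,0.551)
cell (3,3): code 1001 → (4.000,3.485)–(3.000,3.937)
cell (4,0): code 0010 → (4.000,0.551)–(4.407,1.000)
cell (4,1): code 0011 → (4.407,1.000)–(4.704,2.000)
cell (4,2): code 0011 → (4.704,2.000)–(4.432,3.000)
cell (4,3): code 0001 → (4.432,3.000)–(4.000,3.485)
total: 14 segments, chained into 1 closed loop(s), length Σ = 12.013242

segments=14 loops=1 length=12.013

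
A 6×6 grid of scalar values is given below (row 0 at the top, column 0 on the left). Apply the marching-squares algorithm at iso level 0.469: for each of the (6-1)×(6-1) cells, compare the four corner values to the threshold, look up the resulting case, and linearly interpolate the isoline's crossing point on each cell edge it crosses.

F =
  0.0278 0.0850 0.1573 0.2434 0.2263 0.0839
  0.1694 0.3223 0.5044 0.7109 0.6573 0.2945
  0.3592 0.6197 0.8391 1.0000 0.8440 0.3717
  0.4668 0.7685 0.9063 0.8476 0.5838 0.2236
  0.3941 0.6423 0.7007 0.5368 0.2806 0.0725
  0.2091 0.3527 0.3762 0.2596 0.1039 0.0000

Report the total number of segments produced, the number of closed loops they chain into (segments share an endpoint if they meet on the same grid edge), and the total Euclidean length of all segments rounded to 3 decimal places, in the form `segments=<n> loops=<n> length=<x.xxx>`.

segments=16 loops=1 length=13.816

cell (0,1): code 0100 → (0.898,2.000)–(1.000,1.806)
cell (0,2): code 1100 → (0.483,3.000)–(0.898,2.000)
cell (0,3): code 1100 → (0.563,4.000)–(0.483,3.000)
cell (0,4): code 1000 → (1.000,4.519)–(0.563,4.000)
cell (1,0): code 0100 → (1.493,1.000)–(2.000,0.421)
cell (1,1): code 1110 → (1.000,1.806)–(1.493,1.000)
cell (1,4): code 1001 → (2.000,4.794)–(1.000,4.519)
cell (2,0): code 0110 → (2.000,0.421)–(3.000,0.007)
cell (2,4): code 1001 → (3.000,4.319)–(2.000,4.794)
cell (3,0): code 0110 → (3.000,0.007)–(4.000,0.302)
cell (3,3): code 1011 → (4.000,3.265)–(3.379,4.000)
cell (3,4): code 0001 → (3.379,4.000)–(3.000,4.319)
cell (4,0): code 0010 → (4.000,0.302)–(4.598,1.000)
cell (4,1): code 0011 → (4.598,1.000)–(4.714,2.000)
cell (4,2): code 0011 → (4.714,2.000)–(4.245,3.000)
cell (4,3): code 0001 → (4.245,3.000)–(4.000,3.265)
total: 16 segments, chained into 1 closed loop(s), length Σ = 13.815823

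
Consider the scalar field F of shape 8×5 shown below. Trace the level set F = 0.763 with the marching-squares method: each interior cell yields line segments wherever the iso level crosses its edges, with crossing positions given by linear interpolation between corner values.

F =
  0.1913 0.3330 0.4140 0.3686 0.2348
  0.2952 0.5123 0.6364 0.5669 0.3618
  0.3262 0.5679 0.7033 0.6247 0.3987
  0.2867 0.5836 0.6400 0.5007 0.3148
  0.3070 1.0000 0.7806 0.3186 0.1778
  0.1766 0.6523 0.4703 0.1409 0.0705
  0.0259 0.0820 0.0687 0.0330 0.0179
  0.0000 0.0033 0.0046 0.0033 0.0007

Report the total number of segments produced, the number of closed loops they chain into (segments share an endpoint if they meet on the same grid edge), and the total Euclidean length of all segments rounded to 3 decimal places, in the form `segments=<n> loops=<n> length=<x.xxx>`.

cell (3,0): code 0100 → (3.431,1.000)–(4.000,0.658)
cell (3,1): code 1100 → (3.875,2.000)–(3.431,1.000)
cell (3,2): code 1000 → (4.000,2.038)–(3.875,2.000)
cell (4,0): code 0010 → (4.000,0.658)–(4.682,1.000)
cell (4,1): code 0011 → (4.682,1.000)–(4.057,2.000)
cell (4,2): code 0001 → (4.057,2.000)–(4.000,2.038)
total: 6 segments, chained into 1 closed loop(s), length Σ = 3.899112

segments=6 loops=1 length=3.899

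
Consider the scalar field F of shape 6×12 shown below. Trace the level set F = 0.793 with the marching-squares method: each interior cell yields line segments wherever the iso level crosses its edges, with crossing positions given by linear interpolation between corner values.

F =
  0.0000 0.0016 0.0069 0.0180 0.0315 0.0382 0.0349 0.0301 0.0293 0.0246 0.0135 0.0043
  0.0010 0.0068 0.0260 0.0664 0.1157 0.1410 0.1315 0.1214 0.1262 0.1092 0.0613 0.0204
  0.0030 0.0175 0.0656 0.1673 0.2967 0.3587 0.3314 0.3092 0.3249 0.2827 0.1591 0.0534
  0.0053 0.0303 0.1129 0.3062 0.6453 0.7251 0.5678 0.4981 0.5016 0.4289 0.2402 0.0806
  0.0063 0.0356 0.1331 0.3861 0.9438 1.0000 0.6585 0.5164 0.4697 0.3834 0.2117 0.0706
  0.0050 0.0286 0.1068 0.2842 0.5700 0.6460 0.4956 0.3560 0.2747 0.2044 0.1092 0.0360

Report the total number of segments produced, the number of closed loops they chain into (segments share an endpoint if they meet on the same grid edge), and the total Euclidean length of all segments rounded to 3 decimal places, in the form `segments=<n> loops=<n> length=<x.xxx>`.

segments=6 loops=1 length=4.914

cell (3,3): code 0100 → (3.495,4.000)–(4.000,3.730)
cell (3,4): code 1100 → (3.247,5.000)–(3.495,4.000)
cell (3,5): code 1000 → (4.000,5.606)–(3.247,5.000)
cell (4,3): code 0010 → (4.000,3.730)–(4.403,4.000)
cell (4,4): code 0011 → (4.403,4.000)–(4.585,5.000)
cell (4,5): code 0001 → (4.585,5.000)–(4.000,5.606)
total: 6 segments, chained into 1 closed loop(s), length Σ = 4.914101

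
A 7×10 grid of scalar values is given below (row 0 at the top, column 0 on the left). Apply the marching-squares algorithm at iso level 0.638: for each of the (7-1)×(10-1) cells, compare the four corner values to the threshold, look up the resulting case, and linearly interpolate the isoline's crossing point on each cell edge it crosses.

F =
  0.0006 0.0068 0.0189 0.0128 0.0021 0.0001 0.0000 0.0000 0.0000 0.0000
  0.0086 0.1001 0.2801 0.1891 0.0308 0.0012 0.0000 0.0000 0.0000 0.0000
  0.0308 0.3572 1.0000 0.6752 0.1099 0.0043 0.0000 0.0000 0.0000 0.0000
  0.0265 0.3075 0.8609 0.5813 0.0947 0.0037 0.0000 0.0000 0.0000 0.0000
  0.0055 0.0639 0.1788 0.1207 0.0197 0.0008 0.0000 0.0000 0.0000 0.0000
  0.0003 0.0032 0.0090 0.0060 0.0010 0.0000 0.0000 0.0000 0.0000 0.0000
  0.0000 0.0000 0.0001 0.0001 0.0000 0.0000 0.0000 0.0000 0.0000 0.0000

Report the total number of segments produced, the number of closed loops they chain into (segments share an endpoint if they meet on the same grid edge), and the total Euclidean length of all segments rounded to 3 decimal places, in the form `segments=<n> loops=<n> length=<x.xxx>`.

segments=8 loops=1 length=5.375

cell (1,1): code 0100 → (1.497,2.000)–(2.000,1.437)
cell (1,2): code 1100 → (1.923,3.000)–(1.497,2.000)
cell (1,3): code 1000 → (2.000,3.066)–(1.923,3.000)
cell (2,1): code 0110 → (2.000,1.437)–(3.000,1.597)
cell (2,2): code 1011 → (3.000,2.797)–(2.396,3.000)
cell (2,3): code 0001 → (2.396,3.000)–(2.000,3.066)
cell (3,1): code 0010 → (3.000,1.597)–(3.327,2.000)
cell (3,2): code 0001 → (3.327,2.000)–(3.000,2.797)
total: 8 segments, chained into 1 closed loop(s), length Σ = 5.374611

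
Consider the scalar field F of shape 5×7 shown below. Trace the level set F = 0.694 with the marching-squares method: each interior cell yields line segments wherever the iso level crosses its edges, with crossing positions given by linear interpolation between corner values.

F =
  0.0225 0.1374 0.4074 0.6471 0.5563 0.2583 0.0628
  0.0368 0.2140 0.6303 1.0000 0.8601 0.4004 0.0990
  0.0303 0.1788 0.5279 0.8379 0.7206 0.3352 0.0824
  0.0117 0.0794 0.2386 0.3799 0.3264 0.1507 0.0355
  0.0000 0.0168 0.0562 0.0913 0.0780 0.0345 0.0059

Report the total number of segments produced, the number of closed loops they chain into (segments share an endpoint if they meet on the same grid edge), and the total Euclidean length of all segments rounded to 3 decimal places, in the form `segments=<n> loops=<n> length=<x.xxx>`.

cell (0,2): code 0100 → (0.133,3.000)–(1.000,2.172)
cell (0,3): code 1100 → (0.453,4.000)–(0.133,3.000)
cell (0,4): code 1000 → (1.000,4.361)–(0.453,4.000)
cell (1,2): code 0110 → (1.000,2.172)–(2.000,2.536)
cell (1,4): code 1001 → (2.000,4.069)–(1.000,4.361)
cell (2,2): code 0010 → (2.000,2.536)–(2.314,3.000)
cell (2,3): code 0011 → (2.314,3.000)–(2.067,4.000)
cell (2,4): code 0001 → (2.067,4.000)–(2.000,4.069)
total: 8 segments, chained into 1 closed loop(s), length Σ = 6.697039

segments=8 loops=1 length=6.697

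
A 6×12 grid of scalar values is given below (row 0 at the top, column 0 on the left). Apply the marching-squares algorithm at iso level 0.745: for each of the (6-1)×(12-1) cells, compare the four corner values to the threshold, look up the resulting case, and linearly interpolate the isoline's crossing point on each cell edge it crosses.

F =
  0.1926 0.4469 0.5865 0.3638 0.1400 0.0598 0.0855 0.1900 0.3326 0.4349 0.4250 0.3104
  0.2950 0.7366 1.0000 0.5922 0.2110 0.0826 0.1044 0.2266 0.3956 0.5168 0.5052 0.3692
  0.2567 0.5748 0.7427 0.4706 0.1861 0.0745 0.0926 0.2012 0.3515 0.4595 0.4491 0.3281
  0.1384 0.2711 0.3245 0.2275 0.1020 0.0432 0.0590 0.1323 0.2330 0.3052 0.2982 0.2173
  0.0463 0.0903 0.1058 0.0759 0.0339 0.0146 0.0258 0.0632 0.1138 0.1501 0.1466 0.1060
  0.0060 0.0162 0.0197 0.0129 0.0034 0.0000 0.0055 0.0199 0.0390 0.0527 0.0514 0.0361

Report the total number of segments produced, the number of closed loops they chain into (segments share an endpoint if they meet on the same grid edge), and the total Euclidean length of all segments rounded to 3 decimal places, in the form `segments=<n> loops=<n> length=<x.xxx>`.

cell (0,1): code 0100 → (0.383,2.000)–(1.000,1.032)
cell (0,2): code 1000 → (1.000,2.625)–(0.383,2.000)
cell (1,1): code 0010 → (1.000,1.032)–(1.991,2.000)
cell (1,2): code 0001 → (1.991,2.000)–(1.000,2.625)
total: 4 segments, chained into 1 closed loop(s), length Σ = 4.583362

segments=4 loops=1 length=4.583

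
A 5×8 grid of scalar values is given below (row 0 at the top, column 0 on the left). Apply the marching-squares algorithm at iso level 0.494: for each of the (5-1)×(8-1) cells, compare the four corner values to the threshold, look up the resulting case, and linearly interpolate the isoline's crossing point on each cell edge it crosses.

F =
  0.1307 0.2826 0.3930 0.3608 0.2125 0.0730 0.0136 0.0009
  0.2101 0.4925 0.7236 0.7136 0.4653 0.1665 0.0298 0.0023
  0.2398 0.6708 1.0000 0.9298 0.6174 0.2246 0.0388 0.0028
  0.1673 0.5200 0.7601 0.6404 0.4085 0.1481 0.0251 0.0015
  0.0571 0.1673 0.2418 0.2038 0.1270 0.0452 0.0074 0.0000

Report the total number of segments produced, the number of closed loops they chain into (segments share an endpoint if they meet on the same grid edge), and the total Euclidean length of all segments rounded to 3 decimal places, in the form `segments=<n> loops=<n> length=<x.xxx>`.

cell (0,1): code 0100 → (0.306,2.000)–(1.000,1.006)
cell (0,2): code 1100 → (0.378,3.000)–(0.306,2.000)
cell (0,3): code 1000 → (1.000,3.884)–(0.378,3.000)
cell (1,0): code 0100 → (1.008,1.000)–(2.000,0.590)
cell (1,1): code 1110 → (1.000,1.006)–(1.008,1.000)
cell (1,3): code 1101 → (1.189,4.000)–(1.000,3.884)
cell (1,4): code 1000 → (2.000,4.314)–(1.189,4.000)
cell (2,0): code 0110 → (2.000,0.590)–(3.000,0.926)
cell (2,3): code 1011 → (3.000,3.631)–(2.591,4.000)
cell (2,4): code 0001 → (2.591,4.000)–(2.000,4.314)
cell (3,0): code 0010 → (3.000,0.926)–(3.074,1.000)
cell (3,1): code 0011 → (3.074,1.000)–(3.513,2.000)
cell (3,2): code 0011 → (3.513,2.000)–(3.335,3.000)
cell (3,3): code 0001 → (3.335,3.000)–(3.000,3.631)
total: 14 segments, chained into 1 closed loop(s), length Σ = 10.673499

segments=14 loops=1 length=10.673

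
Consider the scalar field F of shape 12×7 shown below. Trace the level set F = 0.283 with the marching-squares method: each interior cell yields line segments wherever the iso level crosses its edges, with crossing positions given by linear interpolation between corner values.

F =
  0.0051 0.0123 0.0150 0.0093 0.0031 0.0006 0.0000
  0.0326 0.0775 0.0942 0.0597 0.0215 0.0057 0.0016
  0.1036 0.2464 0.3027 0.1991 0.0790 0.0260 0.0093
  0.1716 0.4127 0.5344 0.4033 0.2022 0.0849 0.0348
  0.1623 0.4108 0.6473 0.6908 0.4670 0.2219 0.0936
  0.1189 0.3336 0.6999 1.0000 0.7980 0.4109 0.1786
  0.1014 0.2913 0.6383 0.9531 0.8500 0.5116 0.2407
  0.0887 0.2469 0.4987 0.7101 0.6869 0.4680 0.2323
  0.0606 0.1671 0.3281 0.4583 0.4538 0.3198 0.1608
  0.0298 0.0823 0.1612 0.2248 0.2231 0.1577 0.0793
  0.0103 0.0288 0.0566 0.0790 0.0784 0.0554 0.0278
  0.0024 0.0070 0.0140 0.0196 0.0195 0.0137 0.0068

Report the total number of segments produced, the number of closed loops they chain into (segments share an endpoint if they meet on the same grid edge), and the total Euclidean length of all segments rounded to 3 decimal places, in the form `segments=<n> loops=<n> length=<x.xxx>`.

segments=24 loops=1 length=19.127

cell (1,1): code 0100 → (1.906,2.000)–(2.000,1.650)
cell (1,2): code 1000 → (2.000,2.190)–(1.906,2.000)
cell (2,0): code 0100 → (2.220,1.000)–(3.000,0.462)
cell (2,1): code 1110 → (2.000,1.650)–(2.220,1.000)
cell (2,2): code 1101 → (2.411,3.000)–(2.000,2.190)
cell (2,3): code 1000 → (3.000,3.598)–(2.411,3.000)
cell (3,0): code 0110 → (3.000,0.462)–(4.000,0.486)
cell (3,3): code 1101 → (3.305,4.000)–(3.000,3.598)
cell (3,4): code 1000 → (4.000,4.751)–(3.305,4.000)
cell (4,0): code 0110 → (4.000,0.486)–(5.000,0.764)
cell (4,4): code 1101 → (4.323,5.000)–(4.000,4.751)
cell (4,5): code 1000 → (5.000,5.551)–(4.323,5.000)
cell (5,0): code 0110 → (5.000,0.764)–(6.000,0.956)
cell (5,5): code 1001 → (6.000,5.844)–(5.000,5.551)
cell (6,0): code 0010 → (6.000,0.956)–(6.187,1.000)
cell (6,1): code 0111 → (6.187,1.000)–(7.000,1.143)
cell (6,5): code 1001 → (7.000,5.785)–(6.000,5.844)
cell (7,1): code 0110 → (7.000,1.143)–(8.000,1.720)
cell (7,5): code 1001 → (8.000,5.231)–(7.000,5.785)
cell (8,1): code 0010 → (8.000,1.720)–(8.270,2.000)
cell (8,2): code 0011 → (8.270,2.000)–(8.751,3.000)
cell (8,3): code 0011 → (8.751,3.000)–(8.740,4.000)
cell (8,4): code 0011 → (8.740,4.000)–(8.227,5.000)
cell (8,5): code 0001 → (8.227,5.000)–(8.000,5.231)
total: 24 segments, chained into 1 closed loop(s), length Σ = 19.126646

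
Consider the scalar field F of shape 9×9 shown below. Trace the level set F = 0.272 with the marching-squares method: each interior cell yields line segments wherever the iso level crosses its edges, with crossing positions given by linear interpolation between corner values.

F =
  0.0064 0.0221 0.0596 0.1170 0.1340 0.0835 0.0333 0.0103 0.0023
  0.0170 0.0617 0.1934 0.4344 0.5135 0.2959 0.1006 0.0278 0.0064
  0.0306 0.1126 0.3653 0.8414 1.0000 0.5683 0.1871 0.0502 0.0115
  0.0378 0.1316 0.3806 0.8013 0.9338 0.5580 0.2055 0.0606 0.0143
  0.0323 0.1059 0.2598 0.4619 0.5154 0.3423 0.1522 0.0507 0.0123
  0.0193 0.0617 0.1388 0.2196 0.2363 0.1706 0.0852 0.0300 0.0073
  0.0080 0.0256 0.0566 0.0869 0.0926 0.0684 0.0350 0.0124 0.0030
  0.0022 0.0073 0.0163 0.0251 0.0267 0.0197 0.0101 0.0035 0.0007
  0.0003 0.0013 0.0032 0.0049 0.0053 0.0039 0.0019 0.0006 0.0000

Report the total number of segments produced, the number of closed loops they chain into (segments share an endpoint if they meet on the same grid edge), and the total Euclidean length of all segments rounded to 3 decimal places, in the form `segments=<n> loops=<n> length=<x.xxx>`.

segments=16 loops=1 length=13.656

cell (0,2): code 0100 → (0.488,3.000)–(1.000,2.326)
cell (0,3): code 1100 → (0.364,4.000)–(0.488,3.000)
cell (0,4): code 1100 → (0.887,5.000)–(0.364,4.000)
cell (0,5): code 1000 → (1.000,5.122)–(0.887,5.000)
cell (1,1): code 0100 → (1.457,2.000)–(2.000,1.631)
cell (1,2): code 1110 → (1.000,2.326)–(1.457,2.000)
cell (1,5): code 1001 → (2.000,5.777)–(1.000,5.122)
cell (2,1): code 0110 → (2.000,1.631)–(3.000,1.564)
cell (2,5): code 1001 → (3.000,5.811)–(2.000,5.777)
cell (3,1): code 0010 → (3.000,1.564)–(3.899,2.000)
cell (3,2): code 0111 → (3.899,2.000)–(4.000,2.060)
cell (3,5): code 1001 → (4.000,5.370)–(3.000,5.811)
cell (4,2): code 0010 → (4.000,2.060)–(4.784,3.000)
cell (4,3): code 0011 → (4.784,3.000)–(4.872,4.000)
cell (4,4): code 0011 → (4.872,4.000)–(4.409,5.000)
cell (4,5): code 0001 → (4.409,5.000)–(4.000,5.370)
total: 16 segments, chained into 1 closed loop(s), length Σ = 13.656296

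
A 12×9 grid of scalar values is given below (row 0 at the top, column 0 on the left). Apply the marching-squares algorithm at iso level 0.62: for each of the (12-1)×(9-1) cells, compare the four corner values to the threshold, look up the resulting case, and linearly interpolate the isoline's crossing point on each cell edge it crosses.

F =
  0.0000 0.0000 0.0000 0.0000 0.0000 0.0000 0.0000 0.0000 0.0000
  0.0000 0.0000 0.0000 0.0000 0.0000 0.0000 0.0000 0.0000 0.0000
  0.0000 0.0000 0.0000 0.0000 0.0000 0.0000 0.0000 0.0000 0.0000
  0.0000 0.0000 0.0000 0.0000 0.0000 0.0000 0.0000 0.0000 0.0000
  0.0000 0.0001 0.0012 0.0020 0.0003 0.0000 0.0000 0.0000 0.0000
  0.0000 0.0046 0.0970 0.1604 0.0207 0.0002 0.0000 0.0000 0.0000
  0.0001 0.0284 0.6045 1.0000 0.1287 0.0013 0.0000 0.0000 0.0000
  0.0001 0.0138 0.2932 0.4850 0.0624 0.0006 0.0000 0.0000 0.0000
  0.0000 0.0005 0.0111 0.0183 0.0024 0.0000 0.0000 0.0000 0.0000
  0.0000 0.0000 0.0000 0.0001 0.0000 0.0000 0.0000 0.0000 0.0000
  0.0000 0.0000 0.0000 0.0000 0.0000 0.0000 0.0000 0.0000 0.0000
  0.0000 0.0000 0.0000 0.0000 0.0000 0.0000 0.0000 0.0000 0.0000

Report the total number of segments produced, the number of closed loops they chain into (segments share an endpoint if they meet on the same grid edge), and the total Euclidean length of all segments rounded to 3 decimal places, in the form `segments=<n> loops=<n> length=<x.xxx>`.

cell (5,2): code 0100 → (5.547,3.000)–(6.000,2.039)
cell (5,3): code 1000 → (6.000,3.436)–(5.547,3.000)
cell (6,2): code 0010 → (6.000,2.039)–(6.738,3.000)
cell (6,3): code 0001 → (6.738,3.000)–(6.000,3.436)
total: 4 segments, chained into 1 closed loop(s), length Σ = 3.759168

segments=4 loops=1 length=3.759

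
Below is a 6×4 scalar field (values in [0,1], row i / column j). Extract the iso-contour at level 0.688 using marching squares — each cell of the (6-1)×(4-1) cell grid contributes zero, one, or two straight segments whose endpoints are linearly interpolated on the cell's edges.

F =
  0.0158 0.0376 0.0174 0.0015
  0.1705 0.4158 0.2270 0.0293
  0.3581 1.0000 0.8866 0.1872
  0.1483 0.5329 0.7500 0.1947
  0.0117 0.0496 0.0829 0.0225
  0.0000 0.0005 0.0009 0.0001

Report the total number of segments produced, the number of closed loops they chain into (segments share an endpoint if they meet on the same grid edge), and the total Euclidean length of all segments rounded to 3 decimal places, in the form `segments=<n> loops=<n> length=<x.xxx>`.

cell (1,0): code 0100 → (1.466,1.000)–(2.000,0.514)
cell (1,1): code 1100 → (1.699,2.000)–(1.466,1.000)
cell (1,2): code 1000 → (2.000,2.284)–(1.699,2.000)
cell (2,0): code 0010 → (2.000,0.514)–(2.668,1.000)
cell (2,1): code 0111 → (2.668,1.000)–(3.000,1.714)
cell (2,2): code 1001 → (3.000,2.112)–(2.000,2.284)
cell (3,1): code 0010 → (3.000,1.714)–(3.093,2.000)
cell (3,2): code 0001 → (3.093,2.000)–(3.000,2.112)
total: 8 segments, chained into 1 closed loop(s), length Σ = 5.237008

segments=8 loops=1 length=5.237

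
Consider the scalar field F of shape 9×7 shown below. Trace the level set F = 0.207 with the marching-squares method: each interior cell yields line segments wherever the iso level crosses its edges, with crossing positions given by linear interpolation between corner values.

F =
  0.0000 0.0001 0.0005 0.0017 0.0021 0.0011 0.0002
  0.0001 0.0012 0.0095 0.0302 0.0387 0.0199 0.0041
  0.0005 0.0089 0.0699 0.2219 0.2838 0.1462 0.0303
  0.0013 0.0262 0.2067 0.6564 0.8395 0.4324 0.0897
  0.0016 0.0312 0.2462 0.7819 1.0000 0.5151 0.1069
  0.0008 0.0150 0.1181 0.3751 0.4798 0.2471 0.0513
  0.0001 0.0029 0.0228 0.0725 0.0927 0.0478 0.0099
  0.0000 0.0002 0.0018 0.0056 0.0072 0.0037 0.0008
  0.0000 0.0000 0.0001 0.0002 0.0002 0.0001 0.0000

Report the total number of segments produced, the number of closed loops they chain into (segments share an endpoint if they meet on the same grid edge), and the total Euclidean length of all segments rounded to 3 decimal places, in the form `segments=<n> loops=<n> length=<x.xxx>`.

segments=16 loops=1 length=12.225

cell (1,2): code 0100 → (1.922,3.000)–(2.000,2.902)
cell (1,3): code 1100 → (1.687,4.000)–(1.922,3.000)
cell (1,4): code 1000 → (2.000,4.558)–(1.687,4.000)
cell (2,2): code 0110 → (2.000,2.902)–(3.000,2.001)
cell (2,4): code 1101 → (2.212,5.000)–(2.000,4.558)
cell (2,5): code 1000 → (3.000,5.658)–(2.212,5.000)
cell (3,1): code 0100 → (3.008,2.000)–(4.000,1.818)
cell (3,2): code 1110 → (3.000,2.001)–(3.008,2.000)
cell (3,5): code 1001 → (4.000,5.755)–(3.000,5.658)
cell (4,1): code 0010 → (4.000,1.818)–(4.306,2.000)
cell (4,2): code 0111 → (4.306,2.000)–(5.000,2.346)
cell (4,5): code 1001 → (5.000,5.205)–(4.000,5.755)
cell (5,2): code 0010 → (5.000,2.346)–(5.556,3.000)
cell (5,3): code 0011 → (5.556,3.000)–(5.705,4.000)
cell (5,4): code 0011 → (5.705,4.000)–(5.201,5.000)
cell (5,5): code 0001 → (5.201,5.000)–(5.000,5.205)
total: 16 segments, chained into 1 closed loop(s), length Σ = 12.225328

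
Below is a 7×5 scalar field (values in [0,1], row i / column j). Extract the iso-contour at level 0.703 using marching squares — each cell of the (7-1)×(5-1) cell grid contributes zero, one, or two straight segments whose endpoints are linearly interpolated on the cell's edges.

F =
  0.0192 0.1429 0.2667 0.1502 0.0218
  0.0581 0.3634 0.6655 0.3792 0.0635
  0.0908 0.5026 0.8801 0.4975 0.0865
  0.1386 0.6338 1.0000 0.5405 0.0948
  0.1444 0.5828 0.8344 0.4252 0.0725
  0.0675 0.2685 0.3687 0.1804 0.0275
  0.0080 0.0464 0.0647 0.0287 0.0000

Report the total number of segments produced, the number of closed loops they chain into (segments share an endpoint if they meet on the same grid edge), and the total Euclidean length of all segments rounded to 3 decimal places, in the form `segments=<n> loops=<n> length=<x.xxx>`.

segments=8 loops=1 length=7.083

cell (1,1): code 0100 → (1.175,2.000)–(2.000,1.531)
cell (1,2): code 1000 → (2.000,2.463)–(1.175,2.000)
cell (2,1): code 0110 → (2.000,1.531)–(3.000,1.189)
cell (2,2): code 1001 → (3.000,2.646)–(2.000,2.463)
cell (3,1): code 0110 → (3.000,1.189)–(4.000,1.478)
cell (3,2): code 1001 → (4.000,2.321)–(3.000,2.646)
cell (4,1): code 0010 → (4.000,1.478)–(4.282,2.000)
cell (4,2): code 0001 → (4.282,2.000)–(4.000,2.321)
total: 8 segments, chained into 1 closed loop(s), length Σ = 7.082504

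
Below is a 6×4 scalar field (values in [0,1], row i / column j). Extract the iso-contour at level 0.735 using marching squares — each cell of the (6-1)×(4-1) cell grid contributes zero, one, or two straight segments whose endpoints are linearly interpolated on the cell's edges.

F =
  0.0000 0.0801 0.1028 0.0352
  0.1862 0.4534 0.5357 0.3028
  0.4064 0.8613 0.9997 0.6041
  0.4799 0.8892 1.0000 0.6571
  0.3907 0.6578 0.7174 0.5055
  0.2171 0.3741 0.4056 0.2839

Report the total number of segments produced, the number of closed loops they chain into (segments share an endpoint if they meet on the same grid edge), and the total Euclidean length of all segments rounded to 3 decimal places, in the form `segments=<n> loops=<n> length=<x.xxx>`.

segments=8 loops=1 length=7.356

cell (1,0): code 0100 → (1.690,1.000)–(2.000,0.722)
cell (1,1): code 1100 → (1.430,2.000)–(1.690,1.000)
cell (1,2): code 1000 → (2.000,2.669)–(1.430,2.000)
cell (2,0): code 0110 → (2.000,0.722)–(3.000,0.623)
cell (2,2): code 1001 → (3.000,2.773)–(2.000,2.669)
cell (3,0): code 0010 → (3.000,0.623)–(3.666,1.000)
cell (3,1): code 0011 → (3.666,1.000)–(3.938,2.000)
cell (3,2): code 0001 → (3.938,2.000)–(3.000,2.773)
total: 8 segments, chained into 1 closed loop(s), length Σ = 7.355698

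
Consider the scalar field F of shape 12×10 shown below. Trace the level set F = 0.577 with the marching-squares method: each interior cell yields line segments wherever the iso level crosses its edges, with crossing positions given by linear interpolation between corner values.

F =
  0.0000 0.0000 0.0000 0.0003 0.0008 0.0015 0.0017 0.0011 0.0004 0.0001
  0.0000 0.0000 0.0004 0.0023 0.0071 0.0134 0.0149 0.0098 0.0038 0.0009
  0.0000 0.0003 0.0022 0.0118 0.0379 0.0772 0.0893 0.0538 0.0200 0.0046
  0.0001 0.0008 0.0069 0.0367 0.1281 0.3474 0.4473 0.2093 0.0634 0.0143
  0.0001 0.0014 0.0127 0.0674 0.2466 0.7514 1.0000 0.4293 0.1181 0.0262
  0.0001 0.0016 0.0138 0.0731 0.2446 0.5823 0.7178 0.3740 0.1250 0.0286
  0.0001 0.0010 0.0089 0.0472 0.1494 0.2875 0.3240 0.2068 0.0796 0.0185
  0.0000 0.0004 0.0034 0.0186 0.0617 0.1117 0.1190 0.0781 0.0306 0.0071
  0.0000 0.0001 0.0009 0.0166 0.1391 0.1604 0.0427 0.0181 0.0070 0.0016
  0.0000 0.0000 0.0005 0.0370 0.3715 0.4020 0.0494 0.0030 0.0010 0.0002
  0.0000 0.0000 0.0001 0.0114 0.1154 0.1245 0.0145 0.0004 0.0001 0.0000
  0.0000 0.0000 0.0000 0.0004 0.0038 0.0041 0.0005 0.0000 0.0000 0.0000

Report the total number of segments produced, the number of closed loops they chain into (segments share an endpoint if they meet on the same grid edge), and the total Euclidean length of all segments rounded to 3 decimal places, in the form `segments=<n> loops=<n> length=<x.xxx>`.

cell (3,4): code 0100 → (3.568,5.000)–(4.000,4.655)
cell (3,5): code 1100 → (3.235,6.000)–(3.568,5.000)
cell (3,6): code 1000 → (4.000,6.741)–(3.235,6.000)
cell (4,4): code 0110 → (4.000,4.655)–(5.000,4.984)
cell (4,6): code 1001 → (5.000,6.410)–(4.000,6.741)
cell (5,4): code 0010 → (5.000,4.984)–(5.018,5.000)
cell (5,5): code 0011 → (5.018,5.000)–(5.358,6.000)
cell (5,6): code 0001 → (5.358,6.000)–(5.000,6.410)
total: 8 segments, chained into 1 closed loop(s), length Σ = 6.402654

segments=8 loops=1 length=6.403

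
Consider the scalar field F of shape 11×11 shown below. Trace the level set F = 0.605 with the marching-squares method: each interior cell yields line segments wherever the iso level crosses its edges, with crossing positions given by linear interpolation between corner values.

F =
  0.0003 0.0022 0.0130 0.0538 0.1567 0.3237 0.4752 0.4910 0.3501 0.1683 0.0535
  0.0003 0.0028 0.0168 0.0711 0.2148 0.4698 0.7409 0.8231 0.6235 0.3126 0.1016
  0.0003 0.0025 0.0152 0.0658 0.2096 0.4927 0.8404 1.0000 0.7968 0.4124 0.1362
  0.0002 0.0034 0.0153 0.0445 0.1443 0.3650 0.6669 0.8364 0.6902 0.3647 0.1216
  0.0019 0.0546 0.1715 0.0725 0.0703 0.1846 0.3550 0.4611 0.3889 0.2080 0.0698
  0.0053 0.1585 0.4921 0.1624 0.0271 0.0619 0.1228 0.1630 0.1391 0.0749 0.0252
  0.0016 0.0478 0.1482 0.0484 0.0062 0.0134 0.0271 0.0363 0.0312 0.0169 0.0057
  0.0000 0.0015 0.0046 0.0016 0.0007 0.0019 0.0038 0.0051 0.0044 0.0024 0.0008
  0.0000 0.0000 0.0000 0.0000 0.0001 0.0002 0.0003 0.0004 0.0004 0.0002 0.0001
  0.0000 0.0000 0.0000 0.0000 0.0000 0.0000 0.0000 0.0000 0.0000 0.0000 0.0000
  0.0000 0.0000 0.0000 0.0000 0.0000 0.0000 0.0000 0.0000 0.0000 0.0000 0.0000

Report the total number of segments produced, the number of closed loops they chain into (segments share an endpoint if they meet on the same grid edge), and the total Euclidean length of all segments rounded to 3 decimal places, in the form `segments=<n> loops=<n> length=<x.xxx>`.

cell (0,5): code 0100 → (0.489,6.000)–(1.000,5.499)
cell (0,6): code 1100 → (0.343,7.000)–(0.489,6.000)
cell (0,7): code 1100 → (0.932,8.000)–(0.343,7.000)
cell (0,8): code 1000 → (1.000,8.060)–(0.932,8.000)
cell (1,5): code 0110 → (1.000,5.499)–(2.000,5.323)
cell (1,8): code 1001 → (2.000,8.499)–(1.000,8.060)
cell (2,5): code 0110 → (2.000,5.323)–(3.000,5.795)
cell (2,8): code 1001 → (3.000,8.262)–(2.000,8.499)
cell (3,5): code 0010 → (3.000,5.795)–(3.198,6.000)
cell (3,6): code 0011 → (3.198,6.000)–(3.617,7.000)
cell (3,7): code 0011 → (3.617,7.000)–(3.283,8.000)
cell (3,8): code 0001 → (3.283,8.000)–(3.000,8.262)
total: 12 segments, chained into 1 closed loop(s), length Σ = 10.027346

segments=12 loops=1 length=10.027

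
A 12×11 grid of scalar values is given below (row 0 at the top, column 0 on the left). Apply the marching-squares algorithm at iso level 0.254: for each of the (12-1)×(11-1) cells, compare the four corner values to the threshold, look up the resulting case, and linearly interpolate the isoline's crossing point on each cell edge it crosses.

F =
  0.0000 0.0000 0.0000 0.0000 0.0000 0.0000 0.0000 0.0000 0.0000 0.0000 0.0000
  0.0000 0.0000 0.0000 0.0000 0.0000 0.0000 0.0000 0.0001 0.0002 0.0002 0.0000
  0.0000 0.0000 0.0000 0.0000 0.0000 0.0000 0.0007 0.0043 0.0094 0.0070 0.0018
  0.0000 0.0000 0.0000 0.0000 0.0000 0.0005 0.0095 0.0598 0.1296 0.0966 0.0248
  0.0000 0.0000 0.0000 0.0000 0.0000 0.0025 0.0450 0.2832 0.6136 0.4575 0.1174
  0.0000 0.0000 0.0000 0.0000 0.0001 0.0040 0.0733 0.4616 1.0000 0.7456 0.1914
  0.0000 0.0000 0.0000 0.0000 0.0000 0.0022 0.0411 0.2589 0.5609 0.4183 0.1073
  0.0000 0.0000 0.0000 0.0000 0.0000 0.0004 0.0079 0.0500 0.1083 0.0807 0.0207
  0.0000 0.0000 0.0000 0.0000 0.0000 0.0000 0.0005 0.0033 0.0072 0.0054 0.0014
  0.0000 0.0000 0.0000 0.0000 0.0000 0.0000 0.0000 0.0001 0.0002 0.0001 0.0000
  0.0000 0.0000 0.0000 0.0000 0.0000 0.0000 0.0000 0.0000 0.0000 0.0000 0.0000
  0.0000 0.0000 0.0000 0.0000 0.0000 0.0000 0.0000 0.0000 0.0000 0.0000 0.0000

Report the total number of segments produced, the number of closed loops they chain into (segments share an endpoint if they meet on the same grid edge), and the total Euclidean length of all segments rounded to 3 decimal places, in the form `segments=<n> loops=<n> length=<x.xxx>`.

segments=12 loops=1 length=10.462

cell (3,6): code 0100 → (3.869,7.000)–(4.000,6.877)
cell (3,7): code 1100 → (3.257,8.000)–(3.869,7.000)
cell (3,8): code 1100 → (3.436,9.000)–(3.257,8.000)
cell (3,9): code 1000 → (4.000,9.598)–(3.436,9.000)
cell (4,6): code 0110 → (4.000,6.877)–(5.000,6.465)
cell (4,9): code 1001 → (5.000,9.887)–(4.000,9.598)
cell (5,6): code 0110 → (5.000,6.465)–(6.000,6.978)
cell (5,9): code 1001 → (6.000,9.528)–(5.000,9.887)
cell (6,6): code 0010 → (6.000,6.978)–(6.023,7.000)
cell (6,7): code 0011 → (6.023,7.000)–(6.678,8.000)
cell (6,8): code 0011 → (6.678,8.000)–(6.487,9.000)
cell (6,9): code 0001 → (6.487,9.000)–(6.000,9.528)
total: 12 segments, chained into 1 closed loop(s), length Σ = 10.462322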